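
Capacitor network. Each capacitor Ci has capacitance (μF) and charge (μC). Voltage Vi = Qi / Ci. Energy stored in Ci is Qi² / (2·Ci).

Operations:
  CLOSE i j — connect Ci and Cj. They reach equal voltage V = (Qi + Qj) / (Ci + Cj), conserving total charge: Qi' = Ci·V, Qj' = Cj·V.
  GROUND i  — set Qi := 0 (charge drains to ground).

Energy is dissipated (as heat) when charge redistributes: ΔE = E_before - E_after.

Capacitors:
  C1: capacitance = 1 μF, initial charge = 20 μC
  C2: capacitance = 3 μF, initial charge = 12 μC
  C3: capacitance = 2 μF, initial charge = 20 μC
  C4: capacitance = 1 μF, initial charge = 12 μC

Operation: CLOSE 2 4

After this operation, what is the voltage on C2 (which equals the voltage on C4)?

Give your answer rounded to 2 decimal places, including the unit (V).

Initial: C1(1μF, Q=20μC, V=20.00V), C2(3μF, Q=12μC, V=4.00V), C3(2μF, Q=20μC, V=10.00V), C4(1μF, Q=12μC, V=12.00V)
Op 1: CLOSE 2-4: Q_total=24.00, C_total=4.00, V=6.00; Q2=18.00, Q4=6.00; dissipated=24.000

Answer: 6.00 V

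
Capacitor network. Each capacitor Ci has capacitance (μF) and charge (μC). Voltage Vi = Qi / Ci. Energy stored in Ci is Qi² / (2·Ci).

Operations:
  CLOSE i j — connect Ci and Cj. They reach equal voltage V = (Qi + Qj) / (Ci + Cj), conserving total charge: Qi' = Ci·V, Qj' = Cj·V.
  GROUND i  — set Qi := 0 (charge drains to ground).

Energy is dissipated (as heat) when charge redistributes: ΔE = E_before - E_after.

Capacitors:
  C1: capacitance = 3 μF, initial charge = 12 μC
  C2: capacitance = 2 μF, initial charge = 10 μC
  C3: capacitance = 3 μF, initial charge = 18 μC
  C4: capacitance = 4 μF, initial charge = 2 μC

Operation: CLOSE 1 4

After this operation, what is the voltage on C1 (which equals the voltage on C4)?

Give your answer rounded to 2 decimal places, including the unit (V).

Answer: 2.00 V

Derivation:
Initial: C1(3μF, Q=12μC, V=4.00V), C2(2μF, Q=10μC, V=5.00V), C3(3μF, Q=18μC, V=6.00V), C4(4μF, Q=2μC, V=0.50V)
Op 1: CLOSE 1-4: Q_total=14.00, C_total=7.00, V=2.00; Q1=6.00, Q4=8.00; dissipated=10.500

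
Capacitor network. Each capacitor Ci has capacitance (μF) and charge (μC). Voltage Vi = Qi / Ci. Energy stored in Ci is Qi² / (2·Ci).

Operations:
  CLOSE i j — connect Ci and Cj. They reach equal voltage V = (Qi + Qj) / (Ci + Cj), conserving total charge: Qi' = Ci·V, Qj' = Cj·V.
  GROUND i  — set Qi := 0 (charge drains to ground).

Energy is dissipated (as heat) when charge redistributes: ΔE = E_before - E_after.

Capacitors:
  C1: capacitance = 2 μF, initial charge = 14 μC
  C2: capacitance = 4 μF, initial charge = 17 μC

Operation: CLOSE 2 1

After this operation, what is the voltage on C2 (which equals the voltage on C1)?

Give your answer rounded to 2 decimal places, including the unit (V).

Answer: 5.17 V

Derivation:
Initial: C1(2μF, Q=14μC, V=7.00V), C2(4μF, Q=17μC, V=4.25V)
Op 1: CLOSE 2-1: Q_total=31.00, C_total=6.00, V=5.17; Q2=20.67, Q1=10.33; dissipated=5.042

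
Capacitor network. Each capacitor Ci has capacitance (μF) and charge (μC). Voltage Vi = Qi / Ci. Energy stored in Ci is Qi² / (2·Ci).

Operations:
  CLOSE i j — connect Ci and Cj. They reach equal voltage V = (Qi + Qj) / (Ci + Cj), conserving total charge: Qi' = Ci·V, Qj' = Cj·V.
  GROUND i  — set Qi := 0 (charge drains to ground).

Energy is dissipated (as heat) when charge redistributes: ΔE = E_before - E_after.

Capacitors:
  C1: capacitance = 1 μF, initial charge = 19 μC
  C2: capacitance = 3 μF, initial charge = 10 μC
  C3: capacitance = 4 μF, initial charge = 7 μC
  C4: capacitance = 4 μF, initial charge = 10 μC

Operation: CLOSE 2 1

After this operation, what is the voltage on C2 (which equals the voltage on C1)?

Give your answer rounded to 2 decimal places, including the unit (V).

Answer: 7.25 V

Derivation:
Initial: C1(1μF, Q=19μC, V=19.00V), C2(3μF, Q=10μC, V=3.33V), C3(4μF, Q=7μC, V=1.75V), C4(4μF, Q=10μC, V=2.50V)
Op 1: CLOSE 2-1: Q_total=29.00, C_total=4.00, V=7.25; Q2=21.75, Q1=7.25; dissipated=92.042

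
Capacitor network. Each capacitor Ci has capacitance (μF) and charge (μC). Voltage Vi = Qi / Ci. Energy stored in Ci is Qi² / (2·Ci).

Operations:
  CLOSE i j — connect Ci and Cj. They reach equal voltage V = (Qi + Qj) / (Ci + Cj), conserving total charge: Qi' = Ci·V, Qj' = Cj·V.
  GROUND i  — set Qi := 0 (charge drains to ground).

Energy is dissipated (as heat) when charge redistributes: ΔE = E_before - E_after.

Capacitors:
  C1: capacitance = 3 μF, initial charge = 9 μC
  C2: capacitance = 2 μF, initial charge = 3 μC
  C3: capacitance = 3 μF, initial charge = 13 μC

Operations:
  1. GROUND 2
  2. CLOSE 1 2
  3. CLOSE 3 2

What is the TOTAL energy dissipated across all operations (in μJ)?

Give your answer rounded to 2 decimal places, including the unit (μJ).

Initial: C1(3μF, Q=9μC, V=3.00V), C2(2μF, Q=3μC, V=1.50V), C3(3μF, Q=13μC, V=4.33V)
Op 1: GROUND 2: Q2=0; energy lost=2.250
Op 2: CLOSE 1-2: Q_total=9.00, C_total=5.00, V=1.80; Q1=5.40, Q2=3.60; dissipated=5.400
Op 3: CLOSE 3-2: Q_total=16.60, C_total=5.00, V=3.32; Q3=9.96, Q2=6.64; dissipated=3.851
Total dissipated: 11.501 μJ

Answer: 11.50 μJ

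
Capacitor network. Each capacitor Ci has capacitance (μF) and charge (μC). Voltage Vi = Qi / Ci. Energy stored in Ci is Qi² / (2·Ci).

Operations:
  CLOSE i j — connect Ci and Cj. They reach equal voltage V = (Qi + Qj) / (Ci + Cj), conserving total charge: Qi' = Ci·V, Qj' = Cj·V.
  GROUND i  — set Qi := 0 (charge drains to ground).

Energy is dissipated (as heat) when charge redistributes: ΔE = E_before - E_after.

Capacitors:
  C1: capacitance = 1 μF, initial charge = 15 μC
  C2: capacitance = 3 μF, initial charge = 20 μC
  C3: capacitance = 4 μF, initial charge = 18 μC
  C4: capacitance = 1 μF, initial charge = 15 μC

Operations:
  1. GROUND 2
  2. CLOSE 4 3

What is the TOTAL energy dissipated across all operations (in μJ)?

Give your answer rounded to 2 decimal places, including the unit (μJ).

Answer: 110.77 μJ

Derivation:
Initial: C1(1μF, Q=15μC, V=15.00V), C2(3μF, Q=20μC, V=6.67V), C3(4μF, Q=18μC, V=4.50V), C4(1μF, Q=15μC, V=15.00V)
Op 1: GROUND 2: Q2=0; energy lost=66.667
Op 2: CLOSE 4-3: Q_total=33.00, C_total=5.00, V=6.60; Q4=6.60, Q3=26.40; dissipated=44.100
Total dissipated: 110.767 μJ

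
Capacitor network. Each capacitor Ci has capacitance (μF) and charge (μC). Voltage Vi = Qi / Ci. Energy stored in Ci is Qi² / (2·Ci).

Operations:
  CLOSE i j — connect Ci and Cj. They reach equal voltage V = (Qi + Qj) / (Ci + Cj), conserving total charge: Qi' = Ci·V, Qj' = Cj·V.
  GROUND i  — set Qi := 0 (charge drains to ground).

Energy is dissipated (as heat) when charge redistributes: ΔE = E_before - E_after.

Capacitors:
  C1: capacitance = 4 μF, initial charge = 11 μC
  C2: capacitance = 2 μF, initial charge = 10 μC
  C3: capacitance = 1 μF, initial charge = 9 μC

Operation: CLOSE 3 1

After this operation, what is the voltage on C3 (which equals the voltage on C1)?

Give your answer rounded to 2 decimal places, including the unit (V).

Answer: 4.00 V

Derivation:
Initial: C1(4μF, Q=11μC, V=2.75V), C2(2μF, Q=10μC, V=5.00V), C3(1μF, Q=9μC, V=9.00V)
Op 1: CLOSE 3-1: Q_total=20.00, C_total=5.00, V=4.00; Q3=4.00, Q1=16.00; dissipated=15.625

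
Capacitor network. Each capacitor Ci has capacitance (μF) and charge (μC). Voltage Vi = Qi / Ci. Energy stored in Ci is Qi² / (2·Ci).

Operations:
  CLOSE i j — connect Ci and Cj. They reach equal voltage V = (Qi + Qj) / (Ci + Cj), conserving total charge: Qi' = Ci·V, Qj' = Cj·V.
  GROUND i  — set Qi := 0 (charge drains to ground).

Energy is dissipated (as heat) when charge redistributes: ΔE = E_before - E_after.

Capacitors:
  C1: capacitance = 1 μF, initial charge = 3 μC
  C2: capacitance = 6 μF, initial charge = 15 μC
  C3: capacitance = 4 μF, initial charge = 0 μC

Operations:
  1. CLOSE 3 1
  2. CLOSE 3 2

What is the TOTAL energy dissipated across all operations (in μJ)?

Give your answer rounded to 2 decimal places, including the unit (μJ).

Initial: C1(1μF, Q=3μC, V=3.00V), C2(6μF, Q=15μC, V=2.50V), C3(4μF, Q=0μC, V=0.00V)
Op 1: CLOSE 3-1: Q_total=3.00, C_total=5.00, V=0.60; Q3=2.40, Q1=0.60; dissipated=3.600
Op 2: CLOSE 3-2: Q_total=17.40, C_total=10.00, V=1.74; Q3=6.96, Q2=10.44; dissipated=4.332
Total dissipated: 7.932 μJ

Answer: 7.93 μJ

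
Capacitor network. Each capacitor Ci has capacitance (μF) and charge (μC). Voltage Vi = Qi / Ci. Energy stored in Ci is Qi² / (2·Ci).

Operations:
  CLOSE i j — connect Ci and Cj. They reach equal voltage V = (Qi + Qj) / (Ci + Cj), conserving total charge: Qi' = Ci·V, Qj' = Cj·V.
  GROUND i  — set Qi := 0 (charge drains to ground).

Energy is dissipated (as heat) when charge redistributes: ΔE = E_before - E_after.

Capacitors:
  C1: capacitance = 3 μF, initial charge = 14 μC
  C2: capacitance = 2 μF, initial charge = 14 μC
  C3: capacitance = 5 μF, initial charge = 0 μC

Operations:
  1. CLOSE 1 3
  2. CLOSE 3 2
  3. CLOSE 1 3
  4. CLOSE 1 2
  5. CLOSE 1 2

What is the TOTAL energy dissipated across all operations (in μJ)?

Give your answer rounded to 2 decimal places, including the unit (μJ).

Answer: 42.40 μJ

Derivation:
Initial: C1(3μF, Q=14μC, V=4.67V), C2(2μF, Q=14μC, V=7.00V), C3(5μF, Q=0μC, V=0.00V)
Op 1: CLOSE 1-3: Q_total=14.00, C_total=8.00, V=1.75; Q1=5.25, Q3=8.75; dissipated=20.417
Op 2: CLOSE 3-2: Q_total=22.75, C_total=7.00, V=3.25; Q3=16.25, Q2=6.50; dissipated=19.688
Op 3: CLOSE 1-3: Q_total=21.50, C_total=8.00, V=2.69; Q1=8.06, Q3=13.44; dissipated=2.109
Op 4: CLOSE 1-2: Q_total=14.56, C_total=5.00, V=2.91; Q1=8.74, Q2=5.83; dissipated=0.190
Op 5: CLOSE 1-2: Q_total=14.56, C_total=5.00, V=2.91; Q1=8.74, Q2=5.83; dissipated=0.000
Total dissipated: 42.403 μJ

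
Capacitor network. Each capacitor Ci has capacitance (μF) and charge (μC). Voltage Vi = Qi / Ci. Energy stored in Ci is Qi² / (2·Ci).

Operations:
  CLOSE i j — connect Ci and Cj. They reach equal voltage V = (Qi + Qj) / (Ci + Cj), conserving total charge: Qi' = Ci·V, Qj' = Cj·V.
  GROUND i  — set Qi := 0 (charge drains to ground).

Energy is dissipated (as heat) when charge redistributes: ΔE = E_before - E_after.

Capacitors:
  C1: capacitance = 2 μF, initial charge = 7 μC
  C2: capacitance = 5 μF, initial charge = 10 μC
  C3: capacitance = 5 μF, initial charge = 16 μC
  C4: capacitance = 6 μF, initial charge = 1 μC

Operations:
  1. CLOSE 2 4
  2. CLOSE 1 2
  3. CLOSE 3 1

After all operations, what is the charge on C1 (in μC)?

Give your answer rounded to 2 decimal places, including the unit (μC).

Answer: 5.55 μC

Derivation:
Initial: C1(2μF, Q=7μC, V=3.50V), C2(5μF, Q=10μC, V=2.00V), C3(5μF, Q=16μC, V=3.20V), C4(6μF, Q=1μC, V=0.17V)
Op 1: CLOSE 2-4: Q_total=11.00, C_total=11.00, V=1.00; Q2=5.00, Q4=6.00; dissipated=4.583
Op 2: CLOSE 1-2: Q_total=12.00, C_total=7.00, V=1.71; Q1=3.43, Q2=8.57; dissipated=4.464
Op 3: CLOSE 3-1: Q_total=19.43, C_total=7.00, V=2.78; Q3=13.88, Q1=5.55; dissipated=1.577
Final charges: Q1=5.55, Q2=8.57, Q3=13.88, Q4=6.00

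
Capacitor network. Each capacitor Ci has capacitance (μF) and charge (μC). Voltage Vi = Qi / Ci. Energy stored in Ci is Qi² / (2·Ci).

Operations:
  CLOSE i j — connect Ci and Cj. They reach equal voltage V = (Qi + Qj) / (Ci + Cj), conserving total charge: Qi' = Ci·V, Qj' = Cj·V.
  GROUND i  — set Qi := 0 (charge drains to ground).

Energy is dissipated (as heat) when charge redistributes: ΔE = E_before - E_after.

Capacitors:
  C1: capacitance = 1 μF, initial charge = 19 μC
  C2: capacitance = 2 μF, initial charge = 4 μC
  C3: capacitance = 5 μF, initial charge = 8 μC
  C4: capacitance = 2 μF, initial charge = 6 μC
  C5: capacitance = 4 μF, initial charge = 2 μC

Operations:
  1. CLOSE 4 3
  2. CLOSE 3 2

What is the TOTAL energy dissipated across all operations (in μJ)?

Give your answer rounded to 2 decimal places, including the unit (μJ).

Answer: 1.40 μJ

Derivation:
Initial: C1(1μF, Q=19μC, V=19.00V), C2(2μF, Q=4μC, V=2.00V), C3(5μF, Q=8μC, V=1.60V), C4(2μF, Q=6μC, V=3.00V), C5(4μF, Q=2μC, V=0.50V)
Op 1: CLOSE 4-3: Q_total=14.00, C_total=7.00, V=2.00; Q4=4.00, Q3=10.00; dissipated=1.400
Op 2: CLOSE 3-2: Q_total=14.00, C_total=7.00, V=2.00; Q3=10.00, Q2=4.00; dissipated=0.000
Total dissipated: 1.400 μJ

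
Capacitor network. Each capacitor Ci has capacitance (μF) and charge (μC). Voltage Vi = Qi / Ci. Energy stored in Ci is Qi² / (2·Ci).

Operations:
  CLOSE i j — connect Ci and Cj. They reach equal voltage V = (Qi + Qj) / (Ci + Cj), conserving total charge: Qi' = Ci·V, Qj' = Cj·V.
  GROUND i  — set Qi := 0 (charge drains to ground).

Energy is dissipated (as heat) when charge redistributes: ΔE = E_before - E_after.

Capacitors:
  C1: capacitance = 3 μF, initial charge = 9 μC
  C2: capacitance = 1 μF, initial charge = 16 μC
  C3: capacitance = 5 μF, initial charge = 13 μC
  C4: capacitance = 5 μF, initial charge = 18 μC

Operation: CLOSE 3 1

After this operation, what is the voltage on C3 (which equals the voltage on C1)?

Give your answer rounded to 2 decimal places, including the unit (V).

Initial: C1(3μF, Q=9μC, V=3.00V), C2(1μF, Q=16μC, V=16.00V), C3(5μF, Q=13μC, V=2.60V), C4(5μF, Q=18μC, V=3.60V)
Op 1: CLOSE 3-1: Q_total=22.00, C_total=8.00, V=2.75; Q3=13.75, Q1=8.25; dissipated=0.150

Answer: 2.75 V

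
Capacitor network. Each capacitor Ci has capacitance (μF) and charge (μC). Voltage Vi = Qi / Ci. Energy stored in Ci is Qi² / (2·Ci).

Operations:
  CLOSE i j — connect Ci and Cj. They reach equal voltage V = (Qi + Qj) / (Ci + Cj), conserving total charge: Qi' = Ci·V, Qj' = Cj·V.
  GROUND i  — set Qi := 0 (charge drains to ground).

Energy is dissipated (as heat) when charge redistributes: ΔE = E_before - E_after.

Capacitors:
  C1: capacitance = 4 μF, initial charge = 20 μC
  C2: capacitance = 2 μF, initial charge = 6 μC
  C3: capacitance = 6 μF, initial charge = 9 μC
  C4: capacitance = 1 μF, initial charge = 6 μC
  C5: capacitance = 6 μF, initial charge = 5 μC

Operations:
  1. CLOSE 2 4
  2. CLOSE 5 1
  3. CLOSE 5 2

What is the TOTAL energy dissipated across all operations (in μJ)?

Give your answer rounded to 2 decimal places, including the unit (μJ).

Initial: C1(4μF, Q=20μC, V=5.00V), C2(2μF, Q=6μC, V=3.00V), C3(6μF, Q=9μC, V=1.50V), C4(1μF, Q=6μC, V=6.00V), C5(6μF, Q=5μC, V=0.83V)
Op 1: CLOSE 2-4: Q_total=12.00, C_total=3.00, V=4.00; Q2=8.00, Q4=4.00; dissipated=3.000
Op 2: CLOSE 5-1: Q_total=25.00, C_total=10.00, V=2.50; Q5=15.00, Q1=10.00; dissipated=20.833
Op 3: CLOSE 5-2: Q_total=23.00, C_total=8.00, V=2.88; Q5=17.25, Q2=5.75; dissipated=1.688
Total dissipated: 25.521 μJ

Answer: 25.52 μJ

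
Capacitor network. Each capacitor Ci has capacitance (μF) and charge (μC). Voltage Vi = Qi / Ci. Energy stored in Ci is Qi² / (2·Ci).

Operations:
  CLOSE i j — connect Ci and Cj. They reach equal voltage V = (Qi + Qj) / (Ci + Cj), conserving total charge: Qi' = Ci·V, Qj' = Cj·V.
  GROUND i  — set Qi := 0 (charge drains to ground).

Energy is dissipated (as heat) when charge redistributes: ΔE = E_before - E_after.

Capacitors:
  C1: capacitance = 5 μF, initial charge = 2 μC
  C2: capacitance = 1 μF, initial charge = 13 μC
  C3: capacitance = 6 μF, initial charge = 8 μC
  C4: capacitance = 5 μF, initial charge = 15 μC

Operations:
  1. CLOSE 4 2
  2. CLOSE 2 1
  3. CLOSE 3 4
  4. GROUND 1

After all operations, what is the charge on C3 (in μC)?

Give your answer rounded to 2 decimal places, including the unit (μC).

Answer: 17.09 μC

Derivation:
Initial: C1(5μF, Q=2μC, V=0.40V), C2(1μF, Q=13μC, V=13.00V), C3(6μF, Q=8μC, V=1.33V), C4(5μF, Q=15μC, V=3.00V)
Op 1: CLOSE 4-2: Q_total=28.00, C_total=6.00, V=4.67; Q4=23.33, Q2=4.67; dissipated=41.667
Op 2: CLOSE 2-1: Q_total=6.67, C_total=6.00, V=1.11; Q2=1.11, Q1=5.56; dissipated=7.585
Op 3: CLOSE 3-4: Q_total=31.33, C_total=11.00, V=2.85; Q3=17.09, Q4=14.24; dissipated=15.152
Op 4: GROUND 1: Q1=0; energy lost=3.086
Final charges: Q1=0.00, Q2=1.11, Q3=17.09, Q4=14.24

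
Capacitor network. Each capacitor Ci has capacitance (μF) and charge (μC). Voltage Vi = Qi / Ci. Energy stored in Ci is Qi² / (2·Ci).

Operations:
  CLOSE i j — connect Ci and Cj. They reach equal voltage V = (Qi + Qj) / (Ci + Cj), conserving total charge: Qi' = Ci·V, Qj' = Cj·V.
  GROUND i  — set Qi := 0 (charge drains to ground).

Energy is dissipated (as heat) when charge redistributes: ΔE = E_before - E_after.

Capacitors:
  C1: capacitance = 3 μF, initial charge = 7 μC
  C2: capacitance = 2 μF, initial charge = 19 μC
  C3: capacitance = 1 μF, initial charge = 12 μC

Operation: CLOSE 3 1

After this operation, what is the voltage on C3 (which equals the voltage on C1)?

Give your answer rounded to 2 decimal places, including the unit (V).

Answer: 4.75 V

Derivation:
Initial: C1(3μF, Q=7μC, V=2.33V), C2(2μF, Q=19μC, V=9.50V), C3(1μF, Q=12μC, V=12.00V)
Op 1: CLOSE 3-1: Q_total=19.00, C_total=4.00, V=4.75; Q3=4.75, Q1=14.25; dissipated=35.042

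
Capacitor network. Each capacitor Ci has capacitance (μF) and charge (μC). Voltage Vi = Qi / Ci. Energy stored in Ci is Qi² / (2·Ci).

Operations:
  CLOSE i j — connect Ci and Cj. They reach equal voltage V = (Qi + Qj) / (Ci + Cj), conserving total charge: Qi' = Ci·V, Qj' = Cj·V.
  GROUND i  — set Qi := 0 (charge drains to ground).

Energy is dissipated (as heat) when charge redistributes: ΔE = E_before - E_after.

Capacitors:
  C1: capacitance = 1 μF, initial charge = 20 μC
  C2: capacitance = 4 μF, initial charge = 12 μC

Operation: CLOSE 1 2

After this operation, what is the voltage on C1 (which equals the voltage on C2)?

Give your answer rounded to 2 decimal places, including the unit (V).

Initial: C1(1μF, Q=20μC, V=20.00V), C2(4μF, Q=12μC, V=3.00V)
Op 1: CLOSE 1-2: Q_total=32.00, C_total=5.00, V=6.40; Q1=6.40, Q2=25.60; dissipated=115.600

Answer: 6.40 V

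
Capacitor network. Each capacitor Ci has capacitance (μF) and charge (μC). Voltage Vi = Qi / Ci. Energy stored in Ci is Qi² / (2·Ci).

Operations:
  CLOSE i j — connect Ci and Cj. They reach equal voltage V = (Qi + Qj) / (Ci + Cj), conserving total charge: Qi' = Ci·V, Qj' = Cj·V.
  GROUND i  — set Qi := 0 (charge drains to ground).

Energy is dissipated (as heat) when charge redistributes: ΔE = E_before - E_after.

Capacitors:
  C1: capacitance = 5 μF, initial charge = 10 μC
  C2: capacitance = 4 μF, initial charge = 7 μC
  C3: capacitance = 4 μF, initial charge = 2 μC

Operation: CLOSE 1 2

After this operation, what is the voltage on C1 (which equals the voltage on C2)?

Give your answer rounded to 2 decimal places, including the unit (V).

Initial: C1(5μF, Q=10μC, V=2.00V), C2(4μF, Q=7μC, V=1.75V), C3(4μF, Q=2μC, V=0.50V)
Op 1: CLOSE 1-2: Q_total=17.00, C_total=9.00, V=1.89; Q1=9.44, Q2=7.56; dissipated=0.069

Answer: 1.89 V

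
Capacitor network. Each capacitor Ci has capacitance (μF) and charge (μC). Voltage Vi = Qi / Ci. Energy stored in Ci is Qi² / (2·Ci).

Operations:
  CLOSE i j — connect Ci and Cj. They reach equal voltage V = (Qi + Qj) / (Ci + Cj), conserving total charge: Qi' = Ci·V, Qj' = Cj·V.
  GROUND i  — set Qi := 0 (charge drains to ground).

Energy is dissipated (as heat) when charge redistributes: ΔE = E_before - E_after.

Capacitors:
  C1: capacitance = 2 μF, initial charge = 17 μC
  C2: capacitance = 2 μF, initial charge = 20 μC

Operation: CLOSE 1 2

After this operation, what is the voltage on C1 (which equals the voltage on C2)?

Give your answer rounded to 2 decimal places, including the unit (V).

Initial: C1(2μF, Q=17μC, V=8.50V), C2(2μF, Q=20μC, V=10.00V)
Op 1: CLOSE 1-2: Q_total=37.00, C_total=4.00, V=9.25; Q1=18.50, Q2=18.50; dissipated=1.125

Answer: 9.25 V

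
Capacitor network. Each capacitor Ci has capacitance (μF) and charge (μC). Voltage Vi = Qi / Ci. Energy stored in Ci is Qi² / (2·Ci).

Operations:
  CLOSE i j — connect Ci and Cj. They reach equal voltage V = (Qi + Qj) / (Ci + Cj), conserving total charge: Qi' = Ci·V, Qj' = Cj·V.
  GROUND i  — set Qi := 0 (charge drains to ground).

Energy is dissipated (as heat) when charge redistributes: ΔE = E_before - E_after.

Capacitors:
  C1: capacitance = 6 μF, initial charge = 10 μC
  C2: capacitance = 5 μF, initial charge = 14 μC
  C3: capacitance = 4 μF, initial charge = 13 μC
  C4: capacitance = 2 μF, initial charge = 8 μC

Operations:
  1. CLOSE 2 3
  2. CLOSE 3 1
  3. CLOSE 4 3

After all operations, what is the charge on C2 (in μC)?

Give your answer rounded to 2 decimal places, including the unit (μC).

Answer: 15.00 μC

Derivation:
Initial: C1(6μF, Q=10μC, V=1.67V), C2(5μF, Q=14μC, V=2.80V), C3(4μF, Q=13μC, V=3.25V), C4(2μF, Q=8μC, V=4.00V)
Op 1: CLOSE 2-3: Q_total=27.00, C_total=9.00, V=3.00; Q2=15.00, Q3=12.00; dissipated=0.225
Op 2: CLOSE 3-1: Q_total=22.00, C_total=10.00, V=2.20; Q3=8.80, Q1=13.20; dissipated=2.133
Op 3: CLOSE 4-3: Q_total=16.80, C_total=6.00, V=2.80; Q4=5.60, Q3=11.20; dissipated=2.160
Final charges: Q1=13.20, Q2=15.00, Q3=11.20, Q4=5.60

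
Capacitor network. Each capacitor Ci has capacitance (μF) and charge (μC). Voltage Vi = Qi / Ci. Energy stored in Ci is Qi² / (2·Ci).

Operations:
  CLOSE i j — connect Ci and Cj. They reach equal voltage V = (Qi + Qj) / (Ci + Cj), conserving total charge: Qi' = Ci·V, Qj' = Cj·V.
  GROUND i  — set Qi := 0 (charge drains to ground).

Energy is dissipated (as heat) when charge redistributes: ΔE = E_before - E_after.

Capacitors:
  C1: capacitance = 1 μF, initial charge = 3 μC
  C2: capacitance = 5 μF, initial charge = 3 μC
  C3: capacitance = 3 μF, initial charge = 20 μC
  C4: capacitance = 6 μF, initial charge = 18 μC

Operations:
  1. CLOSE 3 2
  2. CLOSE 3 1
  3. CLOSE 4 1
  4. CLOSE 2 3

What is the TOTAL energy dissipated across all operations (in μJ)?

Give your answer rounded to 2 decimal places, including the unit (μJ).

Answer: 34.51 μJ

Derivation:
Initial: C1(1μF, Q=3μC, V=3.00V), C2(5μF, Q=3μC, V=0.60V), C3(3μF, Q=20μC, V=6.67V), C4(6μF, Q=18μC, V=3.00V)
Op 1: CLOSE 3-2: Q_total=23.00, C_total=8.00, V=2.88; Q3=8.62, Q2=14.38; dissipated=34.504
Op 2: CLOSE 3-1: Q_total=11.62, C_total=4.00, V=2.91; Q3=8.72, Q1=2.91; dissipated=0.006
Op 3: CLOSE 4-1: Q_total=20.91, C_total=7.00, V=2.99; Q4=17.92, Q1=2.99; dissipated=0.004
Op 4: CLOSE 2-3: Q_total=23.09, C_total=8.00, V=2.89; Q2=14.43, Q3=8.66; dissipated=0.001
Total dissipated: 34.515 μJ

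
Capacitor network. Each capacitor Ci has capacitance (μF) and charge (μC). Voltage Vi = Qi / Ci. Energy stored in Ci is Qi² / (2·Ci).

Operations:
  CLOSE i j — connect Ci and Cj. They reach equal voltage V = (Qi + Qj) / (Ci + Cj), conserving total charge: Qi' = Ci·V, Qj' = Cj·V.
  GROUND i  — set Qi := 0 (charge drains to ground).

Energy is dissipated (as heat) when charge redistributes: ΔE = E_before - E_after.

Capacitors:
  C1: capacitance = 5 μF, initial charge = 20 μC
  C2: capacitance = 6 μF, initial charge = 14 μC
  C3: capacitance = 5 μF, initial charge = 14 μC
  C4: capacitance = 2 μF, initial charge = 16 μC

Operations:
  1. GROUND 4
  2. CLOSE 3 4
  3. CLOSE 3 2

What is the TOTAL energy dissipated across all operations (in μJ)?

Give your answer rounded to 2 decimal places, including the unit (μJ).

Answer: 69.75 μJ

Derivation:
Initial: C1(5μF, Q=20μC, V=4.00V), C2(6μF, Q=14μC, V=2.33V), C3(5μF, Q=14μC, V=2.80V), C4(2μF, Q=16μC, V=8.00V)
Op 1: GROUND 4: Q4=0; energy lost=64.000
Op 2: CLOSE 3-4: Q_total=14.00, C_total=7.00, V=2.00; Q3=10.00, Q4=4.00; dissipated=5.600
Op 3: CLOSE 3-2: Q_total=24.00, C_total=11.00, V=2.18; Q3=10.91, Q2=13.09; dissipated=0.152
Total dissipated: 69.752 μJ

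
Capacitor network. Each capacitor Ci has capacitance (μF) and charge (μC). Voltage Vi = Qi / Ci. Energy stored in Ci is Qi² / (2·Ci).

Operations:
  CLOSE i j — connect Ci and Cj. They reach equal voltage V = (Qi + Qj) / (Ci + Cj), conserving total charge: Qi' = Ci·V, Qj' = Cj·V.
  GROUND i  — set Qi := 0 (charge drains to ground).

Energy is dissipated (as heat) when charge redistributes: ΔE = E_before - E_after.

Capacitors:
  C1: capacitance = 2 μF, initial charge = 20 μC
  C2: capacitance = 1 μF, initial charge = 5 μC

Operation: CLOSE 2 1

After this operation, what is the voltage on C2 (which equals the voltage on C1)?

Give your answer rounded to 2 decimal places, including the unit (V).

Initial: C1(2μF, Q=20μC, V=10.00V), C2(1μF, Q=5μC, V=5.00V)
Op 1: CLOSE 2-1: Q_total=25.00, C_total=3.00, V=8.33; Q2=8.33, Q1=16.67; dissipated=8.333

Answer: 8.33 V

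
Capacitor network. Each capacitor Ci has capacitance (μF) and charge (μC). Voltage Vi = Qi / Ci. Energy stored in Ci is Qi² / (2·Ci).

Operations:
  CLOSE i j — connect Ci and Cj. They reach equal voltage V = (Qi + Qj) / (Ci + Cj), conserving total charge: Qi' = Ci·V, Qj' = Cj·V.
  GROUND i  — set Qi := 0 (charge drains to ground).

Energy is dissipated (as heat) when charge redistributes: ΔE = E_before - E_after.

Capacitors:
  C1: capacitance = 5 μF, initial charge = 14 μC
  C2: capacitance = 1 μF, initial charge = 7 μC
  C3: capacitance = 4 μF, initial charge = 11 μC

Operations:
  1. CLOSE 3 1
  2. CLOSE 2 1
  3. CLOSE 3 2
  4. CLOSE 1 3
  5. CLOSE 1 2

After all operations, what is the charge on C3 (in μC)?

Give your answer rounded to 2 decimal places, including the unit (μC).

Initial: C1(5μF, Q=14μC, V=2.80V), C2(1μF, Q=7μC, V=7.00V), C3(4μF, Q=11μC, V=2.75V)
Op 1: CLOSE 3-1: Q_total=25.00, C_total=9.00, V=2.78; Q3=11.11, Q1=13.89; dissipated=0.003
Op 2: CLOSE 2-1: Q_total=20.89, C_total=6.00, V=3.48; Q2=3.48, Q1=17.41; dissipated=7.428
Op 3: CLOSE 3-2: Q_total=14.59, C_total=5.00, V=2.92; Q3=11.67, Q2=2.92; dissipated=0.198
Op 4: CLOSE 1-3: Q_total=29.08, C_total=9.00, V=3.23; Q1=16.16, Q3=12.93; dissipated=0.352
Op 5: CLOSE 1-2: Q_total=19.07, C_total=6.00, V=3.18; Q1=15.90, Q2=3.18; dissipated=0.041
Final charges: Q1=15.90, Q2=3.18, Q3=12.93

Answer: 12.93 μC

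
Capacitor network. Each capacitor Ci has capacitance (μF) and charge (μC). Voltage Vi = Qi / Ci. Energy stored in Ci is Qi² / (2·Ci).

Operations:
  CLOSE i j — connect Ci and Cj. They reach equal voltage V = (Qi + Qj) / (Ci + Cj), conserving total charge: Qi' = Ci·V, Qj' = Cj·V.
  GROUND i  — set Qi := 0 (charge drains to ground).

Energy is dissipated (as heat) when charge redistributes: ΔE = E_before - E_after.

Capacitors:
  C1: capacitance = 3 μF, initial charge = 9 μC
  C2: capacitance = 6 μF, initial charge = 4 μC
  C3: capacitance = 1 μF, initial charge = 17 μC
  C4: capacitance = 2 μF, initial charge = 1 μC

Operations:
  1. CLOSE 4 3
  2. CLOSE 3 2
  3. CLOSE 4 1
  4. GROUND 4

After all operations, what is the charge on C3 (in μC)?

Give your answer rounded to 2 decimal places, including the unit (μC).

Initial: C1(3μF, Q=9μC, V=3.00V), C2(6μF, Q=4μC, V=0.67V), C3(1μF, Q=17μC, V=17.00V), C4(2μF, Q=1μC, V=0.50V)
Op 1: CLOSE 4-3: Q_total=18.00, C_total=3.00, V=6.00; Q4=12.00, Q3=6.00; dissipated=90.750
Op 2: CLOSE 3-2: Q_total=10.00, C_total=7.00, V=1.43; Q3=1.43, Q2=8.57; dissipated=12.190
Op 3: CLOSE 4-1: Q_total=21.00, C_total=5.00, V=4.20; Q4=8.40, Q1=12.60; dissipated=5.400
Op 4: GROUND 4: Q4=0; energy lost=17.640
Final charges: Q1=12.60, Q2=8.57, Q3=1.43, Q4=0.00

Answer: 1.43 μC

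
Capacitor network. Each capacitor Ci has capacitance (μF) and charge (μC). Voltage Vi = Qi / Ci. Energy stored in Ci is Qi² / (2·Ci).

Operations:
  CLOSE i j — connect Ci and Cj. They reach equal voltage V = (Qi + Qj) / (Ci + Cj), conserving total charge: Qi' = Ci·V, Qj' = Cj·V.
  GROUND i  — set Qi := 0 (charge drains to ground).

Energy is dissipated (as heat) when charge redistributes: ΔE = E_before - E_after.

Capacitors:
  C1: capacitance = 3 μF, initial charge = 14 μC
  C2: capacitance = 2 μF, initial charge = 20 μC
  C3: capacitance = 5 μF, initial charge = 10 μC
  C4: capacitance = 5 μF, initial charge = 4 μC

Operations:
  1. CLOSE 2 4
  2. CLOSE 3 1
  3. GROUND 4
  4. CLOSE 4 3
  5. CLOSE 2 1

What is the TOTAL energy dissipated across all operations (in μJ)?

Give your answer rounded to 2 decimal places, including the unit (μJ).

Answer: 107.87 μJ

Derivation:
Initial: C1(3μF, Q=14μC, V=4.67V), C2(2μF, Q=20μC, V=10.00V), C3(5μF, Q=10μC, V=2.00V), C4(5μF, Q=4μC, V=0.80V)
Op 1: CLOSE 2-4: Q_total=24.00, C_total=7.00, V=3.43; Q2=6.86, Q4=17.14; dissipated=60.457
Op 2: CLOSE 3-1: Q_total=24.00, C_total=8.00, V=3.00; Q3=15.00, Q1=9.00; dissipated=6.667
Op 3: GROUND 4: Q4=0; energy lost=29.388
Op 4: CLOSE 4-3: Q_total=15.00, C_total=10.00, V=1.50; Q4=7.50, Q3=7.50; dissipated=11.250
Op 5: CLOSE 2-1: Q_total=15.86, C_total=5.00, V=3.17; Q2=6.34, Q1=9.51; dissipated=0.110
Total dissipated: 107.872 μJ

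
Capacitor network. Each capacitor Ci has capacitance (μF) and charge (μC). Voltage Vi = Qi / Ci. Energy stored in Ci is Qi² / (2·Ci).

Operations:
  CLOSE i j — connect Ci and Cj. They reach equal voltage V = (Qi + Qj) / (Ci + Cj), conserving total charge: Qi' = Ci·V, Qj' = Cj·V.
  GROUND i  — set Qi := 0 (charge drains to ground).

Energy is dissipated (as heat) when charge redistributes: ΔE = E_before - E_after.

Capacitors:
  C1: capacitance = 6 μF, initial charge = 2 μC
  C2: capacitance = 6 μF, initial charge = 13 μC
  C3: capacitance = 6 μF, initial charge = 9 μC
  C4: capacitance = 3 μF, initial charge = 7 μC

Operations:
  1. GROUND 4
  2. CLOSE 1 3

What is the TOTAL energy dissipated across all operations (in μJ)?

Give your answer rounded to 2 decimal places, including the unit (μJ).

Answer: 10.21 μJ

Derivation:
Initial: C1(6μF, Q=2μC, V=0.33V), C2(6μF, Q=13μC, V=2.17V), C3(6μF, Q=9μC, V=1.50V), C4(3μF, Q=7μC, V=2.33V)
Op 1: GROUND 4: Q4=0; energy lost=8.167
Op 2: CLOSE 1-3: Q_total=11.00, C_total=12.00, V=0.92; Q1=5.50, Q3=5.50; dissipated=2.042
Total dissipated: 10.208 μJ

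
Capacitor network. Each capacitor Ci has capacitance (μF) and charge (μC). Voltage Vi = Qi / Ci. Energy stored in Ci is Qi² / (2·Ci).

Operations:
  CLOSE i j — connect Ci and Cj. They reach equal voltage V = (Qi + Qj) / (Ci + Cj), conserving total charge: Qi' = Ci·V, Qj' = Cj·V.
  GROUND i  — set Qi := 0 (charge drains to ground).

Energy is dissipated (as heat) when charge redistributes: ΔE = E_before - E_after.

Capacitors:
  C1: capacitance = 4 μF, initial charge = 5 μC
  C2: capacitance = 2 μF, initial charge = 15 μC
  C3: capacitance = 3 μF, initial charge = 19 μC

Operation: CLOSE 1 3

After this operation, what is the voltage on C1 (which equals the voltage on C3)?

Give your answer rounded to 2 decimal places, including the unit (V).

Initial: C1(4μF, Q=5μC, V=1.25V), C2(2μF, Q=15μC, V=7.50V), C3(3μF, Q=19μC, V=6.33V)
Op 1: CLOSE 1-3: Q_total=24.00, C_total=7.00, V=3.43; Q1=13.71, Q3=10.29; dissipated=22.149

Answer: 3.43 V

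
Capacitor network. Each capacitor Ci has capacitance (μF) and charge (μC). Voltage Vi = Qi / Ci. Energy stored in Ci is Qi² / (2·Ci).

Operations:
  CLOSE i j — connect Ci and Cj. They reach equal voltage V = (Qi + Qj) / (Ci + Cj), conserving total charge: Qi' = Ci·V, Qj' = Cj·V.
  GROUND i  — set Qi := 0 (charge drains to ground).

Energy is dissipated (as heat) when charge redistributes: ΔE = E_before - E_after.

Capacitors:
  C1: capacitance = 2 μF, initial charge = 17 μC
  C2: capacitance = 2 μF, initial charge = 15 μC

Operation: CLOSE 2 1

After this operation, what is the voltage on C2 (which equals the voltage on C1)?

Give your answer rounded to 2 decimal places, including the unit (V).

Initial: C1(2μF, Q=17μC, V=8.50V), C2(2μF, Q=15μC, V=7.50V)
Op 1: CLOSE 2-1: Q_total=32.00, C_total=4.00, V=8.00; Q2=16.00, Q1=16.00; dissipated=0.500

Answer: 8.00 V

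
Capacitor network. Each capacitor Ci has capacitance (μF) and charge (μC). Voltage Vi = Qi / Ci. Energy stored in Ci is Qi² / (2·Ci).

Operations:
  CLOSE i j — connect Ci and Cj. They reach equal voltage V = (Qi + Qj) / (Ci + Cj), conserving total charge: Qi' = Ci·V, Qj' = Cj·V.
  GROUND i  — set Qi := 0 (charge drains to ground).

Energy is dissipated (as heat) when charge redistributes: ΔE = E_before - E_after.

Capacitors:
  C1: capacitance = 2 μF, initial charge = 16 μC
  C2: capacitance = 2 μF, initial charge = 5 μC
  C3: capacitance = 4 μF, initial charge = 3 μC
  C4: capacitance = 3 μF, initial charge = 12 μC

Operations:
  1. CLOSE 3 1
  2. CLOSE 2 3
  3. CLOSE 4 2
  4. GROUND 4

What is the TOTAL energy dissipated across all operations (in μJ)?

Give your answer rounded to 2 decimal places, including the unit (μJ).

Initial: C1(2μF, Q=16μC, V=8.00V), C2(2μF, Q=5μC, V=2.50V), C3(4μF, Q=3μC, V=0.75V), C4(3μF, Q=12μC, V=4.00V)
Op 1: CLOSE 3-1: Q_total=19.00, C_total=6.00, V=3.17; Q3=12.67, Q1=6.33; dissipated=35.042
Op 2: CLOSE 2-3: Q_total=17.67, C_total=6.00, V=2.94; Q2=5.89, Q3=11.78; dissipated=0.296
Op 3: CLOSE 4-2: Q_total=17.89, C_total=5.00, V=3.58; Q4=10.73, Q2=7.16; dissipated=0.669
Op 4: GROUND 4: Q4=0; energy lost=19.201
Total dissipated: 55.207 μJ

Answer: 55.21 μJ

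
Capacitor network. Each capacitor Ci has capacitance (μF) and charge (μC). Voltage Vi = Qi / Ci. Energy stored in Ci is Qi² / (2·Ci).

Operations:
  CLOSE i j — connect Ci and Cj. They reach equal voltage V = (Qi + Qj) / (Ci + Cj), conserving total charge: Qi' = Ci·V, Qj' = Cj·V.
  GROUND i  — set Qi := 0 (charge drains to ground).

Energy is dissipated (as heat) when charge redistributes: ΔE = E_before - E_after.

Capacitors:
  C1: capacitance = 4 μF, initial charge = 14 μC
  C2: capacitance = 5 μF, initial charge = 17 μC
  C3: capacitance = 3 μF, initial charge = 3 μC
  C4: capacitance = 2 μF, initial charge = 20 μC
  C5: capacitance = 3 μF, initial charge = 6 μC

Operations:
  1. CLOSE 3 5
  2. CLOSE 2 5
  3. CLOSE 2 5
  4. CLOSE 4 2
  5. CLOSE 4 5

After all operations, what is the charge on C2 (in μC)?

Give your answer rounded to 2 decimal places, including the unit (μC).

Initial: C1(4μF, Q=14μC, V=3.50V), C2(5μF, Q=17μC, V=3.40V), C3(3μF, Q=3μC, V=1.00V), C4(2μF, Q=20μC, V=10.00V), C5(3μF, Q=6μC, V=2.00V)
Op 1: CLOSE 3-5: Q_total=9.00, C_total=6.00, V=1.50; Q3=4.50, Q5=4.50; dissipated=0.750
Op 2: CLOSE 2-5: Q_total=21.50, C_total=8.00, V=2.69; Q2=13.44, Q5=8.06; dissipated=3.384
Op 3: CLOSE 2-5: Q_total=21.50, C_total=8.00, V=2.69; Q2=13.44, Q5=8.06; dissipated=0.000
Op 4: CLOSE 4-2: Q_total=33.44, C_total=7.00, V=4.78; Q4=9.55, Q2=23.88; dissipated=38.195
Op 5: CLOSE 4-5: Q_total=17.62, C_total=5.00, V=3.52; Q4=7.05, Q5=10.57; dissipated=2.619
Final charges: Q1=14.00, Q2=23.88, Q3=4.50, Q4=7.05, Q5=10.57

Answer: 23.88 μC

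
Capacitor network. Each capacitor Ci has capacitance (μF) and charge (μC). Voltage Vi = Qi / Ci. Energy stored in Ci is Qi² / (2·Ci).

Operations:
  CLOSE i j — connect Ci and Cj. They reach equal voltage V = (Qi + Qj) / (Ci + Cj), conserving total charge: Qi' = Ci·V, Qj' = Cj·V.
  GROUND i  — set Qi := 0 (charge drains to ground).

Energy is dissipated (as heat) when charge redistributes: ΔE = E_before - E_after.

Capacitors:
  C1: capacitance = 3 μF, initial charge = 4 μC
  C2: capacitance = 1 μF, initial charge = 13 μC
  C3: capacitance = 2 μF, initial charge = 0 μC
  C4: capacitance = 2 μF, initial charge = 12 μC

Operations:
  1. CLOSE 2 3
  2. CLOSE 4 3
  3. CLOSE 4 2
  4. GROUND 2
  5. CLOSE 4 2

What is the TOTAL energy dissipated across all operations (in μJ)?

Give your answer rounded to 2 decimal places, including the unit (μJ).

Initial: C1(3μF, Q=4μC, V=1.33V), C2(1μF, Q=13μC, V=13.00V), C3(2μF, Q=0μC, V=0.00V), C4(2μF, Q=12μC, V=6.00V)
Op 1: CLOSE 2-3: Q_total=13.00, C_total=3.00, V=4.33; Q2=4.33, Q3=8.67; dissipated=56.333
Op 2: CLOSE 4-3: Q_total=20.67, C_total=4.00, V=5.17; Q4=10.33, Q3=10.33; dissipated=1.389
Op 3: CLOSE 4-2: Q_total=14.67, C_total=3.00, V=4.89; Q4=9.78, Q2=4.89; dissipated=0.231
Op 4: GROUND 2: Q2=0; energy lost=11.951
Op 5: CLOSE 4-2: Q_total=9.78, C_total=3.00, V=3.26; Q4=6.52, Q2=3.26; dissipated=7.967
Total dissipated: 77.871 μJ

Answer: 77.87 μJ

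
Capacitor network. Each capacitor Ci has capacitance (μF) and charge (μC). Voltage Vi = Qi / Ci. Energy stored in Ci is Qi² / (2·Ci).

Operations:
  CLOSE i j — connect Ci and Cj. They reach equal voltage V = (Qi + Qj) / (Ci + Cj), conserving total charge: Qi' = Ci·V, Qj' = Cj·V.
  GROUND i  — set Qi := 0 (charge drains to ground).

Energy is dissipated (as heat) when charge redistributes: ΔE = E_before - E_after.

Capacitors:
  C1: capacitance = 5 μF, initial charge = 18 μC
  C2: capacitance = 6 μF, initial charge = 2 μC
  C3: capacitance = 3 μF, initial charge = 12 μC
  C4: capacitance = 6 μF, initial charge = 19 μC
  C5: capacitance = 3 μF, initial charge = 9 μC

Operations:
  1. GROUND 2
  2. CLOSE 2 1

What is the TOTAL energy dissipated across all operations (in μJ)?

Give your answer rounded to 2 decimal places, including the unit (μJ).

Initial: C1(5μF, Q=18μC, V=3.60V), C2(6μF, Q=2μC, V=0.33V), C3(3μF, Q=12μC, V=4.00V), C4(6μF, Q=19μC, V=3.17V), C5(3μF, Q=9μC, V=3.00V)
Op 1: GROUND 2: Q2=0; energy lost=0.333
Op 2: CLOSE 2-1: Q_total=18.00, C_total=11.00, V=1.64; Q2=9.82, Q1=8.18; dissipated=17.673
Total dissipated: 18.006 μJ

Answer: 18.01 μJ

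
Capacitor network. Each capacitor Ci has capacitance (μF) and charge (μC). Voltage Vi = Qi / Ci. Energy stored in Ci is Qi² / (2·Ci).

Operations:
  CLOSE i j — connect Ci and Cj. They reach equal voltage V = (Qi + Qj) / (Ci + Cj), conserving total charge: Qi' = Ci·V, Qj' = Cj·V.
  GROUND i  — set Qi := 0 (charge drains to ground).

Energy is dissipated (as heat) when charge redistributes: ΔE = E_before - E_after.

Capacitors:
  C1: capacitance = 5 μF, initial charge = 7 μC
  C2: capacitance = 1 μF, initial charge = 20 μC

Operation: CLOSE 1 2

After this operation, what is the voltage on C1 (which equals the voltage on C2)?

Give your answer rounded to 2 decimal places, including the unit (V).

Initial: C1(5μF, Q=7μC, V=1.40V), C2(1μF, Q=20μC, V=20.00V)
Op 1: CLOSE 1-2: Q_total=27.00, C_total=6.00, V=4.50; Q1=22.50, Q2=4.50; dissipated=144.150

Answer: 4.50 V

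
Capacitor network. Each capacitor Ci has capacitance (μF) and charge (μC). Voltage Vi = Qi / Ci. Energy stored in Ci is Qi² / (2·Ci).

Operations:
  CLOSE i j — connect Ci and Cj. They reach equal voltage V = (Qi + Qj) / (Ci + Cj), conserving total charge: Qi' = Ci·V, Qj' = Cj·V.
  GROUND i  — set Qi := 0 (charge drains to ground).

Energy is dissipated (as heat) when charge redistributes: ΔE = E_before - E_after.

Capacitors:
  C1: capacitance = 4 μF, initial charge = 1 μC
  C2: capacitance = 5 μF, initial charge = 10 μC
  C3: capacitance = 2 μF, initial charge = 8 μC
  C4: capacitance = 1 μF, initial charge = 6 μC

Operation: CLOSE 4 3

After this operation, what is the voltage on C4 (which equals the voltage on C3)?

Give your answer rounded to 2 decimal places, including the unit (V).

Initial: C1(4μF, Q=1μC, V=0.25V), C2(5μF, Q=10μC, V=2.00V), C3(2μF, Q=8μC, V=4.00V), C4(1μF, Q=6μC, V=6.00V)
Op 1: CLOSE 4-3: Q_total=14.00, C_total=3.00, V=4.67; Q4=4.67, Q3=9.33; dissipated=1.333

Answer: 4.67 V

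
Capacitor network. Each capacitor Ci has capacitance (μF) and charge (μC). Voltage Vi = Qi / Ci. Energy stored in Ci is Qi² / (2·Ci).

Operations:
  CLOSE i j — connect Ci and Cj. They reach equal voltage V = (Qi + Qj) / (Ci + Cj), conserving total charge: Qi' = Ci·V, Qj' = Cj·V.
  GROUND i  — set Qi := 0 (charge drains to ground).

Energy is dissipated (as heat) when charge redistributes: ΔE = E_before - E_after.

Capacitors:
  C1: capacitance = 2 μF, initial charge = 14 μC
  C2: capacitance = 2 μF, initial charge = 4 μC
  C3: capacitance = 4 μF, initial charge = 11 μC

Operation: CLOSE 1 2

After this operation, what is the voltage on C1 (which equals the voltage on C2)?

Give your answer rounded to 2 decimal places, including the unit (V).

Answer: 4.50 V

Derivation:
Initial: C1(2μF, Q=14μC, V=7.00V), C2(2μF, Q=4μC, V=2.00V), C3(4μF, Q=11μC, V=2.75V)
Op 1: CLOSE 1-2: Q_total=18.00, C_total=4.00, V=4.50; Q1=9.00, Q2=9.00; dissipated=12.500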